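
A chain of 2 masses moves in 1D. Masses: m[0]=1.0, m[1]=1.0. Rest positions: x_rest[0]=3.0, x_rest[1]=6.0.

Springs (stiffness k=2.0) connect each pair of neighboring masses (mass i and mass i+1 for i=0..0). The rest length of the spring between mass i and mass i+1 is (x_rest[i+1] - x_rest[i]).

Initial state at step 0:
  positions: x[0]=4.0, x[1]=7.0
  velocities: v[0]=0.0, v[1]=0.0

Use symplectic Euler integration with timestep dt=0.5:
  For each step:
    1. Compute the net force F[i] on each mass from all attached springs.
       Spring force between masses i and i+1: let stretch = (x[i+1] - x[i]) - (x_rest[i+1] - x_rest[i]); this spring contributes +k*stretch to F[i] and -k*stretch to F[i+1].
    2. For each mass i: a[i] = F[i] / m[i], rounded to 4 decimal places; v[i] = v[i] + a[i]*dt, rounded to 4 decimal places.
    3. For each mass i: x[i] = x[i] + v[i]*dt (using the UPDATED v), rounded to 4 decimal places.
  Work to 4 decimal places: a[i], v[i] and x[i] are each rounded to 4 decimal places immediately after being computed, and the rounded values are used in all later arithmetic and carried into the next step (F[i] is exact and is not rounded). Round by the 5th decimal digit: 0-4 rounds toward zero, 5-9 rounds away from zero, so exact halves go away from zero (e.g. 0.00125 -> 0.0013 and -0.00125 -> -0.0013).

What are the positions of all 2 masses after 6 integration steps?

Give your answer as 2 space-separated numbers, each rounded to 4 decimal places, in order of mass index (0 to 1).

Step 0: x=[4.0000 7.0000] v=[0.0000 0.0000]
Step 1: x=[4.0000 7.0000] v=[0.0000 0.0000]
Step 2: x=[4.0000 7.0000] v=[0.0000 0.0000]
Step 3: x=[4.0000 7.0000] v=[0.0000 0.0000]
Step 4: x=[4.0000 7.0000] v=[0.0000 0.0000]
Step 5: x=[4.0000 7.0000] v=[0.0000 0.0000]
Step 6: x=[4.0000 7.0000] v=[0.0000 0.0000]

Answer: 4.0000 7.0000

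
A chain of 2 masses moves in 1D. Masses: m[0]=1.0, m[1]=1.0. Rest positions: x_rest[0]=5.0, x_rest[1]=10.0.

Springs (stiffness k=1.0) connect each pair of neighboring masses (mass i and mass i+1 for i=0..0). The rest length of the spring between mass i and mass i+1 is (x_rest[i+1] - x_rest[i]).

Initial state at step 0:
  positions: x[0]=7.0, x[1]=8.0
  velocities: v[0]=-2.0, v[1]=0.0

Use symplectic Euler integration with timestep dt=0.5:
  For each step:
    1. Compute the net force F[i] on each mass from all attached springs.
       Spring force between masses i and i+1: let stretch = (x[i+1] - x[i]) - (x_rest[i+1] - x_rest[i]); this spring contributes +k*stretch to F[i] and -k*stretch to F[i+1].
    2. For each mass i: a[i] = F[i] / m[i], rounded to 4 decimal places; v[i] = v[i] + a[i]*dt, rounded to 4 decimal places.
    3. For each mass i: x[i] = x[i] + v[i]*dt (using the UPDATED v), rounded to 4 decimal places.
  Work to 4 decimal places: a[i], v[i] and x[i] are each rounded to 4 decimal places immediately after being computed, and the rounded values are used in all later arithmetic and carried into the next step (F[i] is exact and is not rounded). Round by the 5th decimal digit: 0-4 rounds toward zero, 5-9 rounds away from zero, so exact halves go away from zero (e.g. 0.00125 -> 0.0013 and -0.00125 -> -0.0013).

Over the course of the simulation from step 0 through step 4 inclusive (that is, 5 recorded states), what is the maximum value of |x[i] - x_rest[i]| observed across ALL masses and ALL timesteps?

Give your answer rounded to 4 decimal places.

Step 0: x=[7.0000 8.0000] v=[-2.0000 0.0000]
Step 1: x=[5.0000 9.0000] v=[-4.0000 2.0000]
Step 2: x=[2.7500 10.2500] v=[-4.5000 2.5000]
Step 3: x=[1.1250 10.8750] v=[-3.2500 1.2500]
Step 4: x=[0.6875 10.3125] v=[-0.8750 -1.1250]
Max displacement = 4.3125

Answer: 4.3125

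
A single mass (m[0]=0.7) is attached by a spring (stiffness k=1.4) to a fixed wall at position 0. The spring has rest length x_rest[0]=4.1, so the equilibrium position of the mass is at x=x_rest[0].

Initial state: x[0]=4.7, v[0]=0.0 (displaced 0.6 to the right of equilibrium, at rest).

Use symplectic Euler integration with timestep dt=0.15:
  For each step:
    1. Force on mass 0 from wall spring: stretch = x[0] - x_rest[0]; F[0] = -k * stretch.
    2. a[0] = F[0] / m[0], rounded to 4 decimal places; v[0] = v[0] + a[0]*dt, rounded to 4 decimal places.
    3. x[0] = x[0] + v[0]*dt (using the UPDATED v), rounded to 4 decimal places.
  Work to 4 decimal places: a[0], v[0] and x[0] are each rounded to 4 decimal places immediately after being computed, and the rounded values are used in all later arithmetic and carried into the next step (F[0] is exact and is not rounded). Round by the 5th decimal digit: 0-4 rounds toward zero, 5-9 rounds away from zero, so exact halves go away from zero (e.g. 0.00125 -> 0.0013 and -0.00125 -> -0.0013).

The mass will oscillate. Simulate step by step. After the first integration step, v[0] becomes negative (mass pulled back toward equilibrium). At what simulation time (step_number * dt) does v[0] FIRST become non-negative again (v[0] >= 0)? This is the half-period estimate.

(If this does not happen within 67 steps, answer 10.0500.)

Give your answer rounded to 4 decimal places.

Answer: 2.2500

Derivation:
Step 0: x=[4.7000] v=[0.0000]
Step 1: x=[4.6730] v=[-0.1800]
Step 2: x=[4.6202] v=[-0.3519]
Step 3: x=[4.5440] v=[-0.5080]
Step 4: x=[4.4478] v=[-0.6412]
Step 5: x=[4.3360] v=[-0.7455]
Step 6: x=[4.2136] v=[-0.8163]
Step 7: x=[4.0860] v=[-0.8504]
Step 8: x=[3.9591] v=[-0.8462]
Step 9: x=[3.8385] v=[-0.8039]
Step 10: x=[3.7297] v=[-0.7255]
Step 11: x=[3.6375] v=[-0.6144]
Step 12: x=[3.5661] v=[-0.4757]
Step 13: x=[3.5188] v=[-0.3155]
Step 14: x=[3.4976] v=[-0.1411]
Step 15: x=[3.5035] v=[0.0396]
First v>=0 after going negative at step 15, time=2.2500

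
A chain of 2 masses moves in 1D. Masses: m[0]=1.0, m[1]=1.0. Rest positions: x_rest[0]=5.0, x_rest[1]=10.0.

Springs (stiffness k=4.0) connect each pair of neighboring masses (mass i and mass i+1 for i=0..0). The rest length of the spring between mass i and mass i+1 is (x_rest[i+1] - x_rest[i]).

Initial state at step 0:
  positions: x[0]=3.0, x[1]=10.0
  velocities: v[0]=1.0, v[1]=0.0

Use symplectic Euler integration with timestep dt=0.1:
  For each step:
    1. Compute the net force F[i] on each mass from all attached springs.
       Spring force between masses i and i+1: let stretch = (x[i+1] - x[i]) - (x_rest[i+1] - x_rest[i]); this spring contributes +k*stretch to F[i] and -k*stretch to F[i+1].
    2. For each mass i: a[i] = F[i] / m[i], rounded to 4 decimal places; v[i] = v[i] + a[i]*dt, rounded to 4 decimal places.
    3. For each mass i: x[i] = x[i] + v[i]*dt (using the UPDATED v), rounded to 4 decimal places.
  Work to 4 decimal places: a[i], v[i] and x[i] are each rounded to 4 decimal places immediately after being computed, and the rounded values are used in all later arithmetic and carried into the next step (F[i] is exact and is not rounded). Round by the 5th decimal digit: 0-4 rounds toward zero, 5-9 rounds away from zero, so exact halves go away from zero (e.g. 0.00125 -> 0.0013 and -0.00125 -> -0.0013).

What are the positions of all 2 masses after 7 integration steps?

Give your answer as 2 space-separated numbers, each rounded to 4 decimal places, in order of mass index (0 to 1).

Answer: 5.0479 8.6521

Derivation:
Step 0: x=[3.0000 10.0000] v=[1.0000 0.0000]
Step 1: x=[3.1800 9.9200] v=[1.8000 -0.8000]
Step 2: x=[3.4296 9.7704] v=[2.4960 -1.4960]
Step 3: x=[3.7328 9.5672] v=[3.0323 -2.0323]
Step 4: x=[4.0694 9.3306] v=[3.3661 -2.3661]
Step 5: x=[4.4165 9.0835] v=[3.4706 -2.4706]
Step 6: x=[4.7502 8.8498] v=[3.3374 -2.3374]
Step 7: x=[5.0479 8.6521] v=[2.9772 -1.9772]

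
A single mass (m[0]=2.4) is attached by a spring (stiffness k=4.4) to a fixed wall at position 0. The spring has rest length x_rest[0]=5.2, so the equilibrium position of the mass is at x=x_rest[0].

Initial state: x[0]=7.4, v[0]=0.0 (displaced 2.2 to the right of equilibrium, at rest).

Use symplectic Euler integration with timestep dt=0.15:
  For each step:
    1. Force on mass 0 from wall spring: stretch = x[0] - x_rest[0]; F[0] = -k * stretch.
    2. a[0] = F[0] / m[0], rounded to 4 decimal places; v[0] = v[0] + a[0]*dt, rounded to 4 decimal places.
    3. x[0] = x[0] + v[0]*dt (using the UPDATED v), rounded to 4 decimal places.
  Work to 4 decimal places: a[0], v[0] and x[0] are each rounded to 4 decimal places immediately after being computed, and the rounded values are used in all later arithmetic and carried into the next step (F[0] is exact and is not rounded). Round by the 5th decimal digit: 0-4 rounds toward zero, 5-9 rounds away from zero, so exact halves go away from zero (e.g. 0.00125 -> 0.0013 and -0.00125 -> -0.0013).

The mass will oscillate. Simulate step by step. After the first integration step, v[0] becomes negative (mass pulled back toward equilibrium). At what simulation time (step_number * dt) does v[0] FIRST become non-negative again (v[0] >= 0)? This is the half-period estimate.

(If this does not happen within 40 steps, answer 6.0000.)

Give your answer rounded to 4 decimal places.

Answer: 2.4000

Derivation:
Step 0: x=[7.4000] v=[0.0000]
Step 1: x=[7.3093] v=[-0.6050]
Step 2: x=[7.1315] v=[-1.1851]
Step 3: x=[6.8741] v=[-1.7163]
Step 4: x=[6.5476] v=[-2.1767]
Step 5: x=[6.1655] v=[-2.5473]
Step 6: x=[5.7436] v=[-2.8128]
Step 7: x=[5.2993] v=[-2.9623]
Step 8: x=[4.8509] v=[-2.9896]
Step 9: x=[4.4169] v=[-2.8936]
Step 10: x=[4.0152] v=[-2.6782]
Step 11: x=[3.6623] v=[-2.3524]
Step 12: x=[3.3729] v=[-1.9295]
Step 13: x=[3.1589] v=[-1.4270]
Step 14: x=[3.0290] v=[-0.8657]
Step 15: x=[2.9887] v=[-0.2687]
Step 16: x=[3.0396] v=[0.3394]
First v>=0 after going negative at step 16, time=2.4000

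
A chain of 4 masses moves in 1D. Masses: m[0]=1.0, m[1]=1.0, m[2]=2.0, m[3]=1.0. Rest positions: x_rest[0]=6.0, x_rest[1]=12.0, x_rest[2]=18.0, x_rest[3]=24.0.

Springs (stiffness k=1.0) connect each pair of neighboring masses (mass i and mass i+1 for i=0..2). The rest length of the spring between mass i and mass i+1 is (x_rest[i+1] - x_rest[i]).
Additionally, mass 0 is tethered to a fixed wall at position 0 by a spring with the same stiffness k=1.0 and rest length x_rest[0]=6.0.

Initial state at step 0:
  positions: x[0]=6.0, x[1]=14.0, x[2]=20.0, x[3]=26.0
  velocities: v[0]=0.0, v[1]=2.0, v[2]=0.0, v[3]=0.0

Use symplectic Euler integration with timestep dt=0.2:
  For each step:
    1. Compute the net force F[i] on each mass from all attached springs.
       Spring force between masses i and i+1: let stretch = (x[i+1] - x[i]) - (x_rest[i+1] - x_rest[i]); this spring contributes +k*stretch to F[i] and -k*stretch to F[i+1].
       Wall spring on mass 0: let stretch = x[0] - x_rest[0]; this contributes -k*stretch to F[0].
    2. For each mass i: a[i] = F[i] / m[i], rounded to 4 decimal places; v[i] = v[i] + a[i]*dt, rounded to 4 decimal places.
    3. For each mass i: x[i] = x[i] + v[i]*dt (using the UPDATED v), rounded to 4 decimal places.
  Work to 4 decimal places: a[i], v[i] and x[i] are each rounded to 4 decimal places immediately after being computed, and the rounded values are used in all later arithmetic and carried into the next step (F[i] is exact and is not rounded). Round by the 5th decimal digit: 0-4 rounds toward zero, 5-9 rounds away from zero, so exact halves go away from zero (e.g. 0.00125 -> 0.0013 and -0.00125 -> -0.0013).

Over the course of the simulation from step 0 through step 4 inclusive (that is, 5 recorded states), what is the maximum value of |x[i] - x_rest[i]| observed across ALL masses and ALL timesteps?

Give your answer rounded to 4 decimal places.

Answer: 2.6423

Derivation:
Step 0: x=[6.0000 14.0000 20.0000 26.0000] v=[0.0000 2.0000 0.0000 0.0000]
Step 1: x=[6.0800 14.3200 20.0000 26.0000] v=[0.4000 1.6000 0.0000 0.0000]
Step 2: x=[6.2464 14.5376 20.0064 26.0000] v=[0.8320 1.0880 0.0320 0.0000]
Step 3: x=[6.4946 14.6423 20.0233 26.0003] v=[1.2410 0.5235 0.0845 0.0013]
Step 4: x=[6.8089 14.6363 20.0521 26.0015] v=[1.5716 -0.0298 0.1441 0.0059]
Max displacement = 2.6423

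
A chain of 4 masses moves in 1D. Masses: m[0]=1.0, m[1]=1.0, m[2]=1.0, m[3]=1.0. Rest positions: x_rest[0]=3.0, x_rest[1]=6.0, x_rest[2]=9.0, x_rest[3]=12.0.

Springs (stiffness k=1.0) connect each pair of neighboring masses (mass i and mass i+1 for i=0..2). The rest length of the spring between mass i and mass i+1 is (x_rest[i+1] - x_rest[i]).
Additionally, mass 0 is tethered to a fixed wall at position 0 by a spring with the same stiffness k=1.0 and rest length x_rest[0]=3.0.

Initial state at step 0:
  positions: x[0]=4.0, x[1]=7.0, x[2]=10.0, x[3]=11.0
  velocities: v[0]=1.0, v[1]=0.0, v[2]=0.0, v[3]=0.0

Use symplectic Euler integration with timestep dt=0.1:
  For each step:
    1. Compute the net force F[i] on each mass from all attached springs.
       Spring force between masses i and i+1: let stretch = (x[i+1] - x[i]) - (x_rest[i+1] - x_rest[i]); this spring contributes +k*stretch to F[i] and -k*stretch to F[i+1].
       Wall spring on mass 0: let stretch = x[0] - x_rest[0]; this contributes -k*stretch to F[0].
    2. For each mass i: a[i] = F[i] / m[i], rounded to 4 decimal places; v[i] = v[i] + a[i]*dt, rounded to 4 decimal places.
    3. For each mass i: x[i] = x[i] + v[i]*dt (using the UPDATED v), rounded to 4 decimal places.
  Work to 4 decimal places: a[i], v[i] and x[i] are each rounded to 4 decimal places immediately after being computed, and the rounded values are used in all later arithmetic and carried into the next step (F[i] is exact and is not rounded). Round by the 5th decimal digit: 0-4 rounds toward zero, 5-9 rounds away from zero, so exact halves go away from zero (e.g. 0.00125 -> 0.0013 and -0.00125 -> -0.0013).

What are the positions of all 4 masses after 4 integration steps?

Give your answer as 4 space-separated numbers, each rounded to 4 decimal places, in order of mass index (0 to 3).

Answer: 4.2832 7.0054 9.8089 11.1941

Derivation:
Step 0: x=[4.0000 7.0000 10.0000 11.0000] v=[1.0000 0.0000 0.0000 0.0000]
Step 1: x=[4.0900 7.0000 9.9800 11.0200] v=[0.9000 0.0000 -0.2000 0.2000]
Step 2: x=[4.1682 7.0007 9.9406 11.0596] v=[0.7820 0.0070 -0.3940 0.3960]
Step 3: x=[4.2330 7.0025 9.8830 11.1180] v=[0.6484 0.0177 -0.5761 0.5841]
Step 4: x=[4.2832 7.0054 9.8089 11.1941] v=[0.5021 0.0288 -0.7407 0.7606]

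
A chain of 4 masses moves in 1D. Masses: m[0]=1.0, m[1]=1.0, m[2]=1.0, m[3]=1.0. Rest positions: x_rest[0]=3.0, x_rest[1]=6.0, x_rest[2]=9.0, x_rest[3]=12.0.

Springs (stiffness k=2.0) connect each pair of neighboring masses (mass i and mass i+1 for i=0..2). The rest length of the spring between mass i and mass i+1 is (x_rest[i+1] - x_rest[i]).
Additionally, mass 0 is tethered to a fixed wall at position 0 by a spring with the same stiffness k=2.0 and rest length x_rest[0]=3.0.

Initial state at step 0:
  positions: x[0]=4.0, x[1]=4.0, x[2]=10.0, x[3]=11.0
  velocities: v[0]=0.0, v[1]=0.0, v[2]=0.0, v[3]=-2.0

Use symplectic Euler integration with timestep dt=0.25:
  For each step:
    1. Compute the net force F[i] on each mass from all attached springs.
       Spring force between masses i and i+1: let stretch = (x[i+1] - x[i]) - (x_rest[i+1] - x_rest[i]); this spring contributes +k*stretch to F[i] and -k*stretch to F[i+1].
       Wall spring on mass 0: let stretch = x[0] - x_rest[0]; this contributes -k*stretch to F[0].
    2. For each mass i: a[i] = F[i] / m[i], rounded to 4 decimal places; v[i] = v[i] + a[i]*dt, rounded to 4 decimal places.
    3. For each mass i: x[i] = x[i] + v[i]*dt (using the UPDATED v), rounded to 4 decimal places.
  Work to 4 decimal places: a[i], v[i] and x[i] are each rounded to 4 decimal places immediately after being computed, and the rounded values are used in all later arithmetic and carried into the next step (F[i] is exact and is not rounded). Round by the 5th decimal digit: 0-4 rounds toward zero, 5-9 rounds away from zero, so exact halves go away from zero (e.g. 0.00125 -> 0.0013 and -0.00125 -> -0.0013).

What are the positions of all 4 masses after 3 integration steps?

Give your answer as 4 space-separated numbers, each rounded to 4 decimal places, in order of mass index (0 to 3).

Step 0: x=[4.0000 4.0000 10.0000 11.0000] v=[0.0000 0.0000 0.0000 -2.0000]
Step 1: x=[3.5000 4.7500 9.3750 10.7500] v=[-2.0000 3.0000 -2.5000 -1.0000]
Step 2: x=[2.7188 5.9219 8.3438 10.7031] v=[-3.1250 4.6875 -4.1250 -0.1875]
Step 3: x=[1.9981 6.9961 7.3047 10.7363] v=[-2.8829 4.2969 -4.1563 0.1329]

Answer: 1.9981 6.9961 7.3047 10.7363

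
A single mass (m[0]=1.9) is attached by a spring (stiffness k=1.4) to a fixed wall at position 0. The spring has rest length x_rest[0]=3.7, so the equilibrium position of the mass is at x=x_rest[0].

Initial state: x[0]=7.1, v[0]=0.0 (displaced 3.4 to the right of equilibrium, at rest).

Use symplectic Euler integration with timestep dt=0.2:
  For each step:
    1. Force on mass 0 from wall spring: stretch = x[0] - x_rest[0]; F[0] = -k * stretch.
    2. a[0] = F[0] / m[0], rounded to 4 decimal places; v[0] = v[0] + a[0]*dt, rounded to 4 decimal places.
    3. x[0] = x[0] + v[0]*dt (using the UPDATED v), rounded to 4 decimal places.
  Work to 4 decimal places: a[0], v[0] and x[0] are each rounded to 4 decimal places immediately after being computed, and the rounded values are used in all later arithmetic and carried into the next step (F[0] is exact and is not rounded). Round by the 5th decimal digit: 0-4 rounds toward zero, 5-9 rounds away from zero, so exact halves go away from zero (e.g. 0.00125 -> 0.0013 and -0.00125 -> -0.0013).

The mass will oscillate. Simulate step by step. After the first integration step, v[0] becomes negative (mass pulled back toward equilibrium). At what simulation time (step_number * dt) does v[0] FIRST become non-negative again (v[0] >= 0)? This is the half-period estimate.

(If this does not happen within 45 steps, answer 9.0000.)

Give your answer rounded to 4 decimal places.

Step 0: x=[7.1000] v=[0.0000]
Step 1: x=[6.9998] v=[-0.5011]
Step 2: x=[6.8023] v=[-0.9874]
Step 3: x=[6.5134] v=[-1.4446]
Step 4: x=[6.1416] v=[-1.8592]
Step 5: x=[5.6978] v=[-2.2190]
Step 6: x=[5.1951] v=[-2.5134]
Step 7: x=[4.6484] v=[-2.7337]
Step 8: x=[4.0737] v=[-2.8735]
Step 9: x=[3.4880] v=[-2.9286]
Step 10: x=[2.9085] v=[-2.8974]
Step 11: x=[2.3523] v=[-2.7808]
Step 12: x=[1.8359] v=[-2.5822]
Step 13: x=[1.3744] v=[-2.3075]
Step 14: x=[0.9814] v=[-1.9648]
Step 15: x=[0.6686] v=[-1.5642]
Step 16: x=[0.4451] v=[-1.1175]
Step 17: x=[0.3175] v=[-0.6378]
Step 18: x=[0.2896] v=[-0.1393]
Step 19: x=[0.3623] v=[0.3633]
First v>=0 after going negative at step 19, time=3.8000

Answer: 3.8000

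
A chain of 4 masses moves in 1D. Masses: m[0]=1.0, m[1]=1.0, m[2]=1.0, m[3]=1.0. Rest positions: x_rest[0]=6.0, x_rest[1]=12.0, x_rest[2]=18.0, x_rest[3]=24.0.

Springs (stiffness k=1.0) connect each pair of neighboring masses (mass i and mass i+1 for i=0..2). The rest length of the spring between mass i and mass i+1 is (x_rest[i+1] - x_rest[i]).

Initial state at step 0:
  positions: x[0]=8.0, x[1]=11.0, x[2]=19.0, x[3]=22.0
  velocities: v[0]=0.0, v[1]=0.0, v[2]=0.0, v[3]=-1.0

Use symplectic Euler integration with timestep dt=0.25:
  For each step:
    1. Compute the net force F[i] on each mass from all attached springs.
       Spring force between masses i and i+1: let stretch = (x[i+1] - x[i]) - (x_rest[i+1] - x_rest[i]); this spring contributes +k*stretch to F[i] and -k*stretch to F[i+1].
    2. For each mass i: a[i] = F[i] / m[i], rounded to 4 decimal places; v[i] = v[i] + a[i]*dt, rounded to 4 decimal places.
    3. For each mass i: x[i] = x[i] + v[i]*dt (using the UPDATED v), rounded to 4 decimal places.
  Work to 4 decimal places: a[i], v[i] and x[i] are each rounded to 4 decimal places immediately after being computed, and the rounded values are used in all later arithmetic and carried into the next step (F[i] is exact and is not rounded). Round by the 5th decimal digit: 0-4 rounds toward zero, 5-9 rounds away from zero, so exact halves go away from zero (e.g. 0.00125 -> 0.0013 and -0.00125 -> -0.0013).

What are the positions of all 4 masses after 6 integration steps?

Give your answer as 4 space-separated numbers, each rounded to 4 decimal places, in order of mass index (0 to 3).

Answer: 5.7722 13.7297 15.8245 23.1740

Derivation:
Step 0: x=[8.0000 11.0000 19.0000 22.0000] v=[0.0000 0.0000 0.0000 -1.0000]
Step 1: x=[7.8125 11.3125 18.6875 21.9375] v=[-0.7500 1.2500 -1.2500 -0.2500]
Step 2: x=[7.4688 11.8672 18.1172 22.0469] v=[-1.3750 2.2188 -2.2813 0.4375]
Step 3: x=[7.0250 12.5376 17.4019 22.2857] v=[-1.7754 2.6817 -2.8614 0.9551]
Step 4: x=[6.5507 13.1675 16.6878 22.5943] v=[-1.8973 2.5196 -2.8565 1.2342]
Step 5: x=[6.1149 13.6039 16.1228 22.9087] v=[-1.7431 1.7455 -2.2600 1.2576]
Step 6: x=[5.7722 13.7297 15.8245 23.1740] v=[-1.3709 0.5030 -1.1933 1.0611]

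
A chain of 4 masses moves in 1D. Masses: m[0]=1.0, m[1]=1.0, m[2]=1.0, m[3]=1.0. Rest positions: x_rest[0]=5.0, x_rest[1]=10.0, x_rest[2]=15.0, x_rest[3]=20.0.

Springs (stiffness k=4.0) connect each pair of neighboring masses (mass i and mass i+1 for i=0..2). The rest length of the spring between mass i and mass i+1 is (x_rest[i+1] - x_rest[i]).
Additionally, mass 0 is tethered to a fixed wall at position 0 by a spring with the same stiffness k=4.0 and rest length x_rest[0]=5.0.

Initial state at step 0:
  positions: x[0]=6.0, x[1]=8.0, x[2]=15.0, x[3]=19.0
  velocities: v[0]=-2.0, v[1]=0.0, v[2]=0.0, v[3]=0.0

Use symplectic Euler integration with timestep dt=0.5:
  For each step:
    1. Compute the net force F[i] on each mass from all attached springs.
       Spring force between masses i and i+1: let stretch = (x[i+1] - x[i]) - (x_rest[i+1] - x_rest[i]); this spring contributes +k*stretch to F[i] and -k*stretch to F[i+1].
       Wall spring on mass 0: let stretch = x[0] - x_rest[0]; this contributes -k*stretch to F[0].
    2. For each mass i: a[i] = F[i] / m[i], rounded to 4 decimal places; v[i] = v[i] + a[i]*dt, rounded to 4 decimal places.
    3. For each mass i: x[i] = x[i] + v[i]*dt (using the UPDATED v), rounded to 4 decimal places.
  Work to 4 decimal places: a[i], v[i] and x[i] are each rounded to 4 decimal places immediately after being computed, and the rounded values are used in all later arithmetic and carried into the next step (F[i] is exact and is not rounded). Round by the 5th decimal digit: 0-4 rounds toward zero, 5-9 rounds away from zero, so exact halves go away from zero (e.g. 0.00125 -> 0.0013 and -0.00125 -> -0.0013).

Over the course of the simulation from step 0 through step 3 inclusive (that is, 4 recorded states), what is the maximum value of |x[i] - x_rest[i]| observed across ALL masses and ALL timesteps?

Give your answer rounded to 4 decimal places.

Answer: 5.0000

Derivation:
Step 0: x=[6.0000 8.0000 15.0000 19.0000] v=[-2.0000 0.0000 0.0000 0.0000]
Step 1: x=[1.0000 13.0000 12.0000 20.0000] v=[-10.0000 10.0000 -6.0000 2.0000]
Step 2: x=[7.0000 5.0000 18.0000 18.0000] v=[12.0000 -16.0000 12.0000 -4.0000]
Step 3: x=[4.0000 12.0000 11.0000 21.0000] v=[-6.0000 14.0000 -14.0000 6.0000]
Max displacement = 5.0000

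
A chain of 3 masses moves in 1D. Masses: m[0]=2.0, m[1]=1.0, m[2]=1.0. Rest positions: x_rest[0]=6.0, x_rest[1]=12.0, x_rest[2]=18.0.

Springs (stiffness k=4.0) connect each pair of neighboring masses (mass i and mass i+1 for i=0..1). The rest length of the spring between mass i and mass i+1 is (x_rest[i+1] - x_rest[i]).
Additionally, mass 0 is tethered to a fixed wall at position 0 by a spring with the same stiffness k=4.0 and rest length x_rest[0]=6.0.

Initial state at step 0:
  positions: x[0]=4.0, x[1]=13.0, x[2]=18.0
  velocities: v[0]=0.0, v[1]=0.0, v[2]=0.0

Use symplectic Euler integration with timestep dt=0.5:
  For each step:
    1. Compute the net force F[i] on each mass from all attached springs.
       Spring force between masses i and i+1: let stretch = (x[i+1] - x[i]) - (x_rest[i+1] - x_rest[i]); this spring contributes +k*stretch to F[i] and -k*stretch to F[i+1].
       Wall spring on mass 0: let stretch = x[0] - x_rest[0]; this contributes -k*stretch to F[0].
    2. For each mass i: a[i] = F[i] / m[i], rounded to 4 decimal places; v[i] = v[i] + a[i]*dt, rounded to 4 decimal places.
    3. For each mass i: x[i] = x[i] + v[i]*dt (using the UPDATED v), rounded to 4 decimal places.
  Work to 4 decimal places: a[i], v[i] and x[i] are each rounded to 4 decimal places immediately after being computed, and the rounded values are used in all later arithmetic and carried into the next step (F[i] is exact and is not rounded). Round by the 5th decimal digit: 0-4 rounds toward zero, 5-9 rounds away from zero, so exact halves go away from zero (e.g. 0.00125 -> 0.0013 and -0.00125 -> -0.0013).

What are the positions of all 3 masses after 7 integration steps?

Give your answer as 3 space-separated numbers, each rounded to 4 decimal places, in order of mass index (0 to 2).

Step 0: x=[4.0000 13.0000 18.0000] v=[0.0000 0.0000 0.0000]
Step 1: x=[6.5000 9.0000 19.0000] v=[5.0000 -8.0000 2.0000]
Step 2: x=[7.0000 12.5000 16.0000] v=[1.0000 7.0000 -6.0000]
Step 3: x=[6.7500 14.0000 15.5000] v=[-0.5000 3.0000 -1.0000]
Step 4: x=[6.7500 9.7500 19.5000] v=[0.0000 -8.5000 8.0000]
Step 5: x=[4.8750 12.2500 19.7500] v=[-3.7500 5.0000 0.5000]
Step 6: x=[4.2500 14.8750 18.5000] v=[-1.2500 5.2500 -2.5000]
Step 7: x=[6.8125 10.5000 19.6250] v=[5.1250 -8.7500 2.2500]

Answer: 6.8125 10.5000 19.6250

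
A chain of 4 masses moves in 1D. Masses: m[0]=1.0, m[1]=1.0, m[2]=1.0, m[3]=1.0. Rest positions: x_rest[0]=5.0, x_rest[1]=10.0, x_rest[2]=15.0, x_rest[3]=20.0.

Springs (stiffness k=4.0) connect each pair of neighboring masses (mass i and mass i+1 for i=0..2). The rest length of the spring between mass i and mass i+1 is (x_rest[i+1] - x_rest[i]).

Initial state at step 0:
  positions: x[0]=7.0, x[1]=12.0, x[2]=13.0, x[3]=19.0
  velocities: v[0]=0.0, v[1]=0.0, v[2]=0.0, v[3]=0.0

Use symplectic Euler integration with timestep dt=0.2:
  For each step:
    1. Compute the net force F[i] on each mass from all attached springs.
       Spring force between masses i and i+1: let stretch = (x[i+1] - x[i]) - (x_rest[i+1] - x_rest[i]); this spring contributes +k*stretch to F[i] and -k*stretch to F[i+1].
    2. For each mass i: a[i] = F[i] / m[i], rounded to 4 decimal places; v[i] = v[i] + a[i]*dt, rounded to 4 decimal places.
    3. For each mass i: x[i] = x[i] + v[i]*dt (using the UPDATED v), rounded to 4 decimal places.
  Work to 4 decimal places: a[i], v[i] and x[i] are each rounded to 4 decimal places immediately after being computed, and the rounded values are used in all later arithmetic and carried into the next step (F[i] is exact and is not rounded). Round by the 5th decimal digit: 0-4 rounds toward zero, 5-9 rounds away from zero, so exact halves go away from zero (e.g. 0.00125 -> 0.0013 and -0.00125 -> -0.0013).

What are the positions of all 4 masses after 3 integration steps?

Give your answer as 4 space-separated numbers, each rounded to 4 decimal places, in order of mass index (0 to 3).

Step 0: x=[7.0000 12.0000 13.0000 19.0000] v=[0.0000 0.0000 0.0000 0.0000]
Step 1: x=[7.0000 11.3600 13.8000 18.8400] v=[0.0000 -3.2000 4.0000 -0.8000]
Step 2: x=[6.8976 10.4128 15.0160 18.6736] v=[-0.5120 -4.7360 6.0800 -0.8320]
Step 3: x=[6.5576 9.6397 16.0807 18.7220] v=[-1.6998 -3.8656 5.3235 0.2419]

Answer: 6.5576 9.6397 16.0807 18.7220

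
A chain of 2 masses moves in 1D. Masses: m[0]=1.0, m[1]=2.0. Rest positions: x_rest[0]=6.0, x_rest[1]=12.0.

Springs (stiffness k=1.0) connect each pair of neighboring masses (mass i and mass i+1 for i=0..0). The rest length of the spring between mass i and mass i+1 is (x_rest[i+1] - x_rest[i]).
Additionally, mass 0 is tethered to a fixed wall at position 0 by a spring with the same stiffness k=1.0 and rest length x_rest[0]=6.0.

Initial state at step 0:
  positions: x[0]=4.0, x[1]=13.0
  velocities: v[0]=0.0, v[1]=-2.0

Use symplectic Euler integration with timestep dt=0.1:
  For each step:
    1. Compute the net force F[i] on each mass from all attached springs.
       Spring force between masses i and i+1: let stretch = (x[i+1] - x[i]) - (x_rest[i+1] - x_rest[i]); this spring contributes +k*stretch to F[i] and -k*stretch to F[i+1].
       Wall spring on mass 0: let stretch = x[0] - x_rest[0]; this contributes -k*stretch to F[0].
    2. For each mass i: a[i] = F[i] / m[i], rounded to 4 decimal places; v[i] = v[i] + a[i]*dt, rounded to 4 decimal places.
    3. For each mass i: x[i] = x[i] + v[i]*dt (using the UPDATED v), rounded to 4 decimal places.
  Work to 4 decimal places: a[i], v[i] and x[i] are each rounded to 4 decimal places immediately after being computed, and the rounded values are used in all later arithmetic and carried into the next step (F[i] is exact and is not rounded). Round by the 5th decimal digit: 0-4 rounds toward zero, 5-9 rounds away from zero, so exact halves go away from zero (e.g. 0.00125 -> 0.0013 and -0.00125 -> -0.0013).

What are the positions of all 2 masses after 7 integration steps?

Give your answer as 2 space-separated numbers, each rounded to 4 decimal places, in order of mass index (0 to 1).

Answer: 5.1547 11.2735

Derivation:
Step 0: x=[4.0000 13.0000] v=[0.0000 -2.0000]
Step 1: x=[4.0500 12.7850] v=[0.5000 -2.1500]
Step 2: x=[4.1469 12.5563] v=[0.9685 -2.2868]
Step 3: x=[4.2864 12.3156] v=[1.3948 -2.4073]
Step 4: x=[4.4633 12.0647] v=[1.7691 -2.5088]
Step 5: x=[4.6716 11.8058] v=[2.0829 -2.5889]
Step 6: x=[4.9045 11.5412] v=[2.3292 -2.6456]
Step 7: x=[5.1547 11.2735] v=[2.5024 -2.6774]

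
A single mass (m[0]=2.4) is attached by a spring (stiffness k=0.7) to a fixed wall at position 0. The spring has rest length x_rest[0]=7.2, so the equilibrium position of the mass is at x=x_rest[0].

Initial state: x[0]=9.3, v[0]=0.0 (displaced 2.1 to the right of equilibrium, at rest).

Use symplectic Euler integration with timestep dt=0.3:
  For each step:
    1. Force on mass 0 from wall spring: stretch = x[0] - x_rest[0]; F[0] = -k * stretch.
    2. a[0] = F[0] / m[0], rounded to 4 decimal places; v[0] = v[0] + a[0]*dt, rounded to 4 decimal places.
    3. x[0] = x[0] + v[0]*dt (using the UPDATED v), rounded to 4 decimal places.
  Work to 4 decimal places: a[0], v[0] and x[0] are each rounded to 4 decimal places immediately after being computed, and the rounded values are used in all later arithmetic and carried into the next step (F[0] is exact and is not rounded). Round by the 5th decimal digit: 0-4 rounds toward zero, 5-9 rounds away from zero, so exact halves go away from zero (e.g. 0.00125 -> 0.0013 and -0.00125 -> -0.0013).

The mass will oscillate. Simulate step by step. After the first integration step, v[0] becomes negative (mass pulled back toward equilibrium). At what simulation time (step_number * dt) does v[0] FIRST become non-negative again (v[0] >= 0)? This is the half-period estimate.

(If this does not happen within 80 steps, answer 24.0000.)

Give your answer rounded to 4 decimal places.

Answer: 6.0000

Derivation:
Step 0: x=[9.3000] v=[0.0000]
Step 1: x=[9.2449] v=[-0.1838]
Step 2: x=[9.1361] v=[-0.3627]
Step 3: x=[8.9765] v=[-0.5321]
Step 4: x=[8.7703] v=[-0.6875]
Step 5: x=[8.5228] v=[-0.8249]
Step 6: x=[8.2406] v=[-0.9406]
Step 7: x=[7.9311] v=[-1.0317]
Step 8: x=[7.6024] v=[-1.0957]
Step 9: x=[7.2631] v=[-1.1309]
Step 10: x=[6.9222] v=[-1.1364]
Step 11: x=[6.5886] v=[-1.1121]
Step 12: x=[6.2710] v=[-1.0586]
Step 13: x=[5.9778] v=[-0.9773]
Step 14: x=[5.7167] v=[-0.8704]
Step 15: x=[5.4945] v=[-0.7406]
Step 16: x=[5.3171] v=[-0.5914]
Step 17: x=[5.1891] v=[-0.4266]
Step 18: x=[5.1139] v=[-0.2507]
Step 19: x=[5.0934] v=[-0.0682]
Step 20: x=[5.1282] v=[0.1161]
First v>=0 after going negative at step 20, time=6.0000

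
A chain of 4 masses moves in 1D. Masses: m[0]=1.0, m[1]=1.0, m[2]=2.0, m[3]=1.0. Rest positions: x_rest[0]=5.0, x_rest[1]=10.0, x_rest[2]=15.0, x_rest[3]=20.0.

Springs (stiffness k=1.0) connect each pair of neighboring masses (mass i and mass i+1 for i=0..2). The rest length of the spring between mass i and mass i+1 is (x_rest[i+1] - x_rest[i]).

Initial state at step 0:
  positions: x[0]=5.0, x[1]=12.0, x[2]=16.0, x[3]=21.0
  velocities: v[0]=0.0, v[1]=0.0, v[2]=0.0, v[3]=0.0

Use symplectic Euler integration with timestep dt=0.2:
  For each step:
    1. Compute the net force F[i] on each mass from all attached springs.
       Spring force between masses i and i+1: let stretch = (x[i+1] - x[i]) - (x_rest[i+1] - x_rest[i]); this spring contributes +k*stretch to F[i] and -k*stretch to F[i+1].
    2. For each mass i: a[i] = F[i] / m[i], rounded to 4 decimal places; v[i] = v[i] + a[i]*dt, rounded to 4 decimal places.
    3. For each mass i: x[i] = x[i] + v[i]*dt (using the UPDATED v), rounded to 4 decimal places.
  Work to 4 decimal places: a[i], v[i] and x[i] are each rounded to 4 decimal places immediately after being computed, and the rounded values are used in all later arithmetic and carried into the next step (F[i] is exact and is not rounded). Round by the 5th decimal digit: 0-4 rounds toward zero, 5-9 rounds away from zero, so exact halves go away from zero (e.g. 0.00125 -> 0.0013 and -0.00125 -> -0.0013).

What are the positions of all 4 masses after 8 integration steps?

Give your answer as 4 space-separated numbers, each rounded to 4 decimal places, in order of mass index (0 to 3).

Answer: 6.5546 9.9072 16.2170 21.1047

Derivation:
Step 0: x=[5.0000 12.0000 16.0000 21.0000] v=[0.0000 0.0000 0.0000 0.0000]
Step 1: x=[5.0800 11.8800 16.0200 21.0000] v=[0.4000 -0.6000 0.1000 0.0000]
Step 2: x=[5.2320 11.6536 16.0568 21.0008] v=[0.7600 -1.1320 0.1840 0.0040]
Step 3: x=[5.4409 11.3465 16.1044 21.0038] v=[1.0443 -1.5357 0.2381 0.0152]
Step 4: x=[5.6860 10.9935 16.1549 21.0109] v=[1.2254 -1.7652 0.2523 0.0353]
Step 5: x=[5.9434 10.6346 16.1993 21.0237] v=[1.2869 -1.7944 0.2218 0.0641]
Step 6: x=[6.1884 10.3107 16.2289 21.0435] v=[1.2251 -1.6197 0.1478 0.0992]
Step 7: x=[6.3983 10.0586 16.2364 21.0708] v=[1.0496 -1.2605 0.0374 0.1363]
Step 8: x=[6.5546 9.9072 16.2170 21.1047] v=[0.7817 -0.7570 -0.0969 0.1694]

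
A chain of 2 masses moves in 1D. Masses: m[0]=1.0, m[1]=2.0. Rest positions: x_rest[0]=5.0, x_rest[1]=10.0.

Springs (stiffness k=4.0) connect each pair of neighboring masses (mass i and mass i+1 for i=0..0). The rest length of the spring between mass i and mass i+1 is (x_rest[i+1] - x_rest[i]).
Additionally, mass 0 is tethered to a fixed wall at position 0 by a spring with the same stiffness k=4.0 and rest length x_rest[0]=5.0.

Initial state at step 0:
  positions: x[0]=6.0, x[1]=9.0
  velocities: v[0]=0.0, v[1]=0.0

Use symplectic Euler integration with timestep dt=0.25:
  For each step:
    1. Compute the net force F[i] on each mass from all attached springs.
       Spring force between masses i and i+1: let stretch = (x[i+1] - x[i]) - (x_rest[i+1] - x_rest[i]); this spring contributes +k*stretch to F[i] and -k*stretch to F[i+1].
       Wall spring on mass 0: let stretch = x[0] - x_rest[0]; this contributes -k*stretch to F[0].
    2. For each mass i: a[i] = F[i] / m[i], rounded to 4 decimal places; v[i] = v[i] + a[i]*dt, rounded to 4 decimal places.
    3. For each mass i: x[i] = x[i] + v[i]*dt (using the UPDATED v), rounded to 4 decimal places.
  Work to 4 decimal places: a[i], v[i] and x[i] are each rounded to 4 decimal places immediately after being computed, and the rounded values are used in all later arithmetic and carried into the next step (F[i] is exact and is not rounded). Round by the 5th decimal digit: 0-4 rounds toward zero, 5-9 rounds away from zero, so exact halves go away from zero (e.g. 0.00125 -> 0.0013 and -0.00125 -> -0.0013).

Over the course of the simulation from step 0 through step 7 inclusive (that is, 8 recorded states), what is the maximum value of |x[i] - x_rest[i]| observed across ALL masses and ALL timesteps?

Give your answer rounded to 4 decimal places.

Step 0: x=[6.0000 9.0000] v=[0.0000 0.0000]
Step 1: x=[5.2500 9.2500] v=[-3.0000 1.0000]
Step 2: x=[4.1875 9.6250] v=[-4.2500 1.5000]
Step 3: x=[3.4375 9.9453] v=[-3.0000 1.2813]
Step 4: x=[3.4551 10.0772] v=[0.0703 0.5274]
Step 5: x=[4.2644 10.0063] v=[3.2373 -0.2837]
Step 6: x=[5.4431 9.8426] v=[4.7148 -0.6547]
Step 7: x=[6.3609 9.7540] v=[3.6712 -0.3545]
Max displacement = 1.5625

Answer: 1.5625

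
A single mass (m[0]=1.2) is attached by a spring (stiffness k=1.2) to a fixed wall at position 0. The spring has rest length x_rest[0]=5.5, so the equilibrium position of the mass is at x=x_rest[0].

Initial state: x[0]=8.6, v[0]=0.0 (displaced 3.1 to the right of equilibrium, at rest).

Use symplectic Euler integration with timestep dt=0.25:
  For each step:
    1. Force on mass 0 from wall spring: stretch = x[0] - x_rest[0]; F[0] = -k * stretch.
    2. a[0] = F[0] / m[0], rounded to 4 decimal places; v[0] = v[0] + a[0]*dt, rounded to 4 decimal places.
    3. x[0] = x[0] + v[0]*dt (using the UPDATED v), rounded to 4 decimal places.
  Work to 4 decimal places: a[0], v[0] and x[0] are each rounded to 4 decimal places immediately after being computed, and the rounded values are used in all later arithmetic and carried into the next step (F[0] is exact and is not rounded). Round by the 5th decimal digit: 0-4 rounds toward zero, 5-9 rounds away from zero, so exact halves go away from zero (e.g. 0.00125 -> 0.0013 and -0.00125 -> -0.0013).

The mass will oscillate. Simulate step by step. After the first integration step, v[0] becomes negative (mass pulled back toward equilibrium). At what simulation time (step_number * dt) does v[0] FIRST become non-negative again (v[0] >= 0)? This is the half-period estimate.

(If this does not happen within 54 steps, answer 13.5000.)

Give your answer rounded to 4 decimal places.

Answer: 3.2500

Derivation:
Step 0: x=[8.6000] v=[0.0000]
Step 1: x=[8.4063] v=[-0.7750]
Step 2: x=[8.0309] v=[-1.5016]
Step 3: x=[7.4973] v=[-2.1343]
Step 4: x=[6.8389] v=[-2.6336]
Step 5: x=[6.0968] v=[-2.9683]
Step 6: x=[5.3174] v=[-3.1175]
Step 7: x=[4.5494] v=[-3.0719]
Step 8: x=[3.8408] v=[-2.8343]
Step 9: x=[3.2359] v=[-2.4195]
Step 10: x=[2.7725] v=[-1.8535]
Step 11: x=[2.4796] v=[-1.1716]
Step 12: x=[2.3755] v=[-0.4165]
Step 13: x=[2.4667] v=[0.3646]
First v>=0 after going negative at step 13, time=3.2500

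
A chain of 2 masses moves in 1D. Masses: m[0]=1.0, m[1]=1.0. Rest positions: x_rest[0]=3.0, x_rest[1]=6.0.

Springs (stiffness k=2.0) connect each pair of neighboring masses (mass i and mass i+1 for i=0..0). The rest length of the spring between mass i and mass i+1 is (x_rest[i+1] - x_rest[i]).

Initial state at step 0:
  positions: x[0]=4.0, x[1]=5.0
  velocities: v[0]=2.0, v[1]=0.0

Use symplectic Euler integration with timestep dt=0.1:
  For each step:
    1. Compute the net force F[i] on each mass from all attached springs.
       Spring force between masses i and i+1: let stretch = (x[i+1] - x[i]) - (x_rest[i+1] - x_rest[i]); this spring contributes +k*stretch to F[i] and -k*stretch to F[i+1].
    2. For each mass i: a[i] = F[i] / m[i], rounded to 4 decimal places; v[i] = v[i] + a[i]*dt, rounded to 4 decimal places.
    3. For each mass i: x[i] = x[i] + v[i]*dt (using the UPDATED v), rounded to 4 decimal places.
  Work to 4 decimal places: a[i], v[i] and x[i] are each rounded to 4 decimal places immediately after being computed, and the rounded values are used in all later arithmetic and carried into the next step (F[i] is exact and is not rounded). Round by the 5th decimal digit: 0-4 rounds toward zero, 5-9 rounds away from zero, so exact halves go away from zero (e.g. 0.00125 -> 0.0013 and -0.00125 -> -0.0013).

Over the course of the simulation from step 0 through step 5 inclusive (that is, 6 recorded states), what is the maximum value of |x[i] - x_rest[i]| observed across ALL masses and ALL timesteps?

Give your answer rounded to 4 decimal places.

Step 0: x=[4.0000 5.0000] v=[2.0000 0.0000]
Step 1: x=[4.1600 5.0400] v=[1.6000 0.4000]
Step 2: x=[4.2776 5.1224] v=[1.1760 0.8240]
Step 3: x=[4.3521 5.2479] v=[0.7450 1.2550]
Step 4: x=[4.3845 5.4155] v=[0.3242 1.6758]
Step 5: x=[4.3775 5.6225] v=[-0.0696 2.0696]
Max displacement = 1.3845

Answer: 1.3845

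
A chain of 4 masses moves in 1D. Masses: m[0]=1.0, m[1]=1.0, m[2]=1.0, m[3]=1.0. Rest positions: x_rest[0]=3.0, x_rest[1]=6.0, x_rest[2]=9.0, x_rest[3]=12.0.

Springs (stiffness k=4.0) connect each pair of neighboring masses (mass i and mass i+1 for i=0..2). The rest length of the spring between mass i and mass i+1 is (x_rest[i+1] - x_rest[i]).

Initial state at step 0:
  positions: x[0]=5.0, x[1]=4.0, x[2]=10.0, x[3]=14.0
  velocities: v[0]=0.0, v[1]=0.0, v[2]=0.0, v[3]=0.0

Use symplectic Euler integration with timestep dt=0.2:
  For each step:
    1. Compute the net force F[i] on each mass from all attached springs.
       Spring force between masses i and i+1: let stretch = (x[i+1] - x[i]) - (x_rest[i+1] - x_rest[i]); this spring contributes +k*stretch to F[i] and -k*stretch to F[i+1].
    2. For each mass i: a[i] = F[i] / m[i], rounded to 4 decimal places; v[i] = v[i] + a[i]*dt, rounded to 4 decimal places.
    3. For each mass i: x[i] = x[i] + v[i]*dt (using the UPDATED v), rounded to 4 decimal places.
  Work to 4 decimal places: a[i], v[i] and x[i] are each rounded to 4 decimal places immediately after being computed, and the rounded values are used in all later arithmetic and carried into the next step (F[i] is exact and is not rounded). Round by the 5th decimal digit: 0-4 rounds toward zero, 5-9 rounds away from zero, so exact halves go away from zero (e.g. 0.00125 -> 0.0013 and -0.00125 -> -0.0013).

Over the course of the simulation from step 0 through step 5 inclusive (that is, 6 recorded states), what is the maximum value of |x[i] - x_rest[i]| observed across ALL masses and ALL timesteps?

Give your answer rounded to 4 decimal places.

Answer: 3.1419

Derivation:
Step 0: x=[5.0000 4.0000 10.0000 14.0000] v=[0.0000 0.0000 0.0000 0.0000]
Step 1: x=[4.3600 5.1200 9.6800 13.8400] v=[-3.2000 5.6000 -1.6000 -0.8000]
Step 2: x=[3.3616 6.8480 9.2960 13.4944] v=[-4.9920 8.6400 -1.9200 -1.7280]
Step 3: x=[2.4410 8.4099 9.1921 12.9571] v=[-4.6029 7.8093 -0.5197 -2.6867]
Step 4: x=[1.9954 9.1419 9.5654 12.2974] v=[-2.2278 3.6599 1.8665 -3.2987]
Step 5: x=[2.2133 8.7982 10.3081 11.6805] v=[1.0894 -1.7185 3.7133 -3.0843]
Max displacement = 3.1419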